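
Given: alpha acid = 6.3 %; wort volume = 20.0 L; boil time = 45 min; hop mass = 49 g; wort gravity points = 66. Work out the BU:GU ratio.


U = 1.65·0.000125^(GP/1000)·(1−e^(−0.04t))/4.15;  IBU = (α/100)·m·U·1000/V;  BU:GU = IBU/GP
U = 1.65·0.000125^(66/1000)·(1−e^(−0.04·45))/4.15 = 0.1834
IBU = (6.3/100)·49·0.1834·1000/20.0 = 28.3054
BU:GU = 28.3054/66

0.4289


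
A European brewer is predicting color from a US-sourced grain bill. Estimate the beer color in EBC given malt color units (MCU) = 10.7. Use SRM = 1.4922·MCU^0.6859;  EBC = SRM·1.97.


SRM = 1.4922·10.7^0.6859 = 7.5837
EBC = 7.5837·1.97

14.9399 EBC


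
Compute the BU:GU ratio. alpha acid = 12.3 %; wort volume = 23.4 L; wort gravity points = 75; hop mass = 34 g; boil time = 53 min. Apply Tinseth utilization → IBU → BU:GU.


U = 1.65·0.000125^(GP/1000)·(1−e^(−0.04t))/4.15;  IBU = (α/100)·m·U·1000/V;  BU:GU = IBU/GP
U = 1.65·0.000125^(75/1000)·(1−e^(−0.04·53))/4.15 = 0.1783
IBU = (12.3/100)·34·0.1783·1000/23.4 = 31.8669
BU:GU = 31.8669/75

0.4249


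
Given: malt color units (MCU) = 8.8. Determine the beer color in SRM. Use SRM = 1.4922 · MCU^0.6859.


SRM = 1.4922 · 8.8^0.6859

6.6320 SRM


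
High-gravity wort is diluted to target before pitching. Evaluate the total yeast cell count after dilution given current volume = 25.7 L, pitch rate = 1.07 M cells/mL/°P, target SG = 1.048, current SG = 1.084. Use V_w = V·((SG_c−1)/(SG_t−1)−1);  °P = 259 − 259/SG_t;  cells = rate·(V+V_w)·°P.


V_w = 25.7·((1.084−1)/(1.048−1)−1) = 19.2750
V_final = 25.7 + 19.2750 = 44.9750
°P = 259 − 259/1.048 = 11.8626
cells = 1.07·44.9750·11.8626

570.8666 billion cells


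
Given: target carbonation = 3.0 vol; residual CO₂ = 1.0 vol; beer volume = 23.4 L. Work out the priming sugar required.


sugar = (target − residual)·4.0·V
sugar = (3.0 − 1.0)·4.0·23.4

187.2000 g


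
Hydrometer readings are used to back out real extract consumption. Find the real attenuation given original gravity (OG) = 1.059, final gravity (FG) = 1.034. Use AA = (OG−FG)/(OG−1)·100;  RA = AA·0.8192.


AA = (1.059 − 1.034)/(1.059 − 1)·100 = 42.3729
RA = 42.3729·0.8192

34.7119 %


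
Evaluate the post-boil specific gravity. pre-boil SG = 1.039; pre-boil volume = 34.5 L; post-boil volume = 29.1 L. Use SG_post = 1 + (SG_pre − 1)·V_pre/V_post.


pts_pre = (1.039 − 1)·1000 = 39.0000
pts_post = 39.0000·34.5/29.1 = 46.2371
SG_post = 1 + 46.2371/1000

1.0462


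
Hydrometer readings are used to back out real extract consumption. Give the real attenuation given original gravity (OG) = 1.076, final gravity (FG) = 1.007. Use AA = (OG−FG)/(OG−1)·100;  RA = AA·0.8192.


AA = (1.076 − 1.007)/(1.076 − 1)·100 = 90.7895
RA = 90.7895·0.8192

74.3747 %


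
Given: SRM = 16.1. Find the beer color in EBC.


EBC = SRM · 1.97
EBC = 16.1 · 1.97

31.7170 EBC


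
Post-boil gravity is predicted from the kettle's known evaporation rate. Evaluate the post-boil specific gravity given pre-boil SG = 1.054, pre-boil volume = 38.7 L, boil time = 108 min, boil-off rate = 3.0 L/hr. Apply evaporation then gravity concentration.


V_post = V_pre − rate·(t/60);  SG_post = 1 + (SG_pre−1)·V_pre/V_post
V_post = 38.7 − 3.0·(108/60) = 33.3000
SG_post = 1 + (1.054 − 1)·38.7/33.3000

1.0628


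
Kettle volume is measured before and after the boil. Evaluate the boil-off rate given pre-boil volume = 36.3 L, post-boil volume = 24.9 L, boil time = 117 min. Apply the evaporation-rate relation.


rate = (V_pre − V_post) / (t_min/60)
rate = (36.3 − 24.9) / (117/60)

5.8462 L/hr


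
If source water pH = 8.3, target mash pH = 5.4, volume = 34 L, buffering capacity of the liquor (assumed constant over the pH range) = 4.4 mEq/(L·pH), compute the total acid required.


acid = buffering capacity · (pH_source − pH_target) · V
acid = 4.4 · (8.3 − 5.4) · 34

433.8400 mEq


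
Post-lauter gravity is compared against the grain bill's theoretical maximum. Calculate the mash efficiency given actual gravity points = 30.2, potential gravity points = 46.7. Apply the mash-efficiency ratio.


efficiency = actual / potential × 100
efficiency = 30.2 / 46.7 × 100

64.6681 %


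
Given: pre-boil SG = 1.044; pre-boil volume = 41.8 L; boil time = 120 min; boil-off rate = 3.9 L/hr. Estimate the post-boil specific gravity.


V_post = V_pre − rate·(t/60);  SG_post = 1 + (SG_pre−1)·V_pre/V_post
V_post = 41.8 − 3.9·(120/60) = 34.0000
SG_post = 1 + (1.044 − 1)·41.8/34.0000

1.0541


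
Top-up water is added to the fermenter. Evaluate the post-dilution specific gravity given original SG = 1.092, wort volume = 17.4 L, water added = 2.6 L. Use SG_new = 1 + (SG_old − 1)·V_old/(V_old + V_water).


pts = (1.092 − 1)·1000·17.4/(17.4 + 2.6) = 80.0400
SG_new = 1 + 80.0400/1000

1.0800


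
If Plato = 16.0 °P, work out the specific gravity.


SG = 259/(259 − P)
SG = 259/(259 − 16.0)

1.0658


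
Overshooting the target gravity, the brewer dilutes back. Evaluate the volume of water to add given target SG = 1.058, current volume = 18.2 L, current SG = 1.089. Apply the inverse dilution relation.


V_water = V·((SG_curr − 1)/(SG_target − 1) − 1)
V_water = 18.2·((1.089 − 1)/(1.058 − 1) − 1)

9.7276 L


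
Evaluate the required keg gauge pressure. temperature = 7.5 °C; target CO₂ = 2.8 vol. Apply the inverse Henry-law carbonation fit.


psi = vols/(0.01821 + 0.09011·e^(−0.04·T)) − 14.695
psi = 2.8/(0.01821 + 0.09011·e^(−0.04·7.5)) − 14.695

18.2597 psi


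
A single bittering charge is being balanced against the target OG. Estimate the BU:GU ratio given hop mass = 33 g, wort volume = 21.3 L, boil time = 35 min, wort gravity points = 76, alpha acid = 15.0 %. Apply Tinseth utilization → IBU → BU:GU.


U = 1.65·0.000125^(GP/1000)·(1−e^(−0.04t))/4.15;  IBU = (α/100)·m·U·1000/V;  BU:GU = IBU/GP
U = 1.65·0.000125^(76/1000)·(1−e^(−0.04·35))/4.15 = 0.1513
IBU = (15.0/100)·33·0.1513·1000/21.3 = 35.1604
BU:GU = 35.1604/76

0.4626


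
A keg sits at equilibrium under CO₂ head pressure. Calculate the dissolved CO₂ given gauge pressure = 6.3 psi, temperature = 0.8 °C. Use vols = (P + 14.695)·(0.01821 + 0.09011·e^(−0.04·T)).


vols = (6.3 + 14.695)·(0.01821 + 0.09011·e^(−0.04·0.8))

2.2146 volumes


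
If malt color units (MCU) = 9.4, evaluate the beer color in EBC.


SRM = 1.4922·MCU^0.6859;  EBC = SRM·1.97
SRM = 1.4922·9.4^0.6859 = 6.9390
EBC = 6.9390·1.97

13.6698 EBC


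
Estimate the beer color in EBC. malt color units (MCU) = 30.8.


SRM = 1.4922·MCU^0.6859;  EBC = SRM·1.97
SRM = 1.4922·30.8^0.6859 = 15.6612
EBC = 15.6612·1.97

30.8525 EBC


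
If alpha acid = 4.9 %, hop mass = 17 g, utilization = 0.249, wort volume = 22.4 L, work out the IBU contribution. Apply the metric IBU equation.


IBU = (α/100)·mass·U·1000 / V
IBU = (4.9/100)·17·0.249·1000 / 22.4

9.2597 IBU


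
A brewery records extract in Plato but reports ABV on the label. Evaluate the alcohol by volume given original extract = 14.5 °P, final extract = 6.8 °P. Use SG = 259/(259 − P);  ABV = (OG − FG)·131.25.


OG = 259/(259 − 14.5) = 1.0593
FG = 259/(259 − 6.8) = 1.0270
ABV = (1.0593 − 1.0270)·131.25

4.2449 % ABV


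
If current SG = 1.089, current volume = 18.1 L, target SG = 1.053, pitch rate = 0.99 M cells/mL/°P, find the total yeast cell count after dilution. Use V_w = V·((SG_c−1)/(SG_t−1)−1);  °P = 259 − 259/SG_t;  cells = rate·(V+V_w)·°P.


V_w = 18.1·((1.089−1)/(1.053−1)−1) = 12.2943
V_final = 18.1 + 12.2943 = 30.3943
°P = 259 − 259/1.053 = 13.0361
cells = 0.99·30.3943·13.0361

392.2610 billion cells


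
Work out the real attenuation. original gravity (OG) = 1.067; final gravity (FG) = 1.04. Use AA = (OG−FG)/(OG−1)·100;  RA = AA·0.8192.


AA = (1.067 − 1.04)/(1.067 − 1)·100 = 40.2985
RA = 40.2985·0.8192

33.0125 %


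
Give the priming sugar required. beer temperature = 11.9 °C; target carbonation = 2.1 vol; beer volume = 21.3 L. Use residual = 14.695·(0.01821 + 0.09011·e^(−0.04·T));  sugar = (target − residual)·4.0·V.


residual = 14.695·(0.01821 + 0.09011·e^(−0.04·11.9)) = 1.0903
sugar = (2.1 − 1.0903)·4.0·21.3

86.0305 g


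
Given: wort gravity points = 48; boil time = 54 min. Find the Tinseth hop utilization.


U = 1.65·0.000125^(GP/1000) · (1 − e^(−0.04·t))/4.15
bigness = 1.65·0.000125^(48/1000) = 1.0719
boil_factor = (1 − e^(−0.04·54))/4.15 = 0.2132
U = 1.0719 · 0.2132

0.2285


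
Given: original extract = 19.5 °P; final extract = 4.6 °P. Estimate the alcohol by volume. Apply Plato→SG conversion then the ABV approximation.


SG = 259/(259 − P);  ABV = (OG − FG)·131.25
OG = 259/(259 − 19.5) = 1.0814
FG = 259/(259 − 4.6) = 1.0181
ABV = (1.0814 − 1.0181)·131.25

8.3131 % ABV


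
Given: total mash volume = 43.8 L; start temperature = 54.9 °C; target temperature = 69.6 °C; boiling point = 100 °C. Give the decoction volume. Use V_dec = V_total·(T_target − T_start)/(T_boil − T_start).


V_dec = 43.8·(69.6 − 54.9)/(100 − 54.9)

14.2763 L


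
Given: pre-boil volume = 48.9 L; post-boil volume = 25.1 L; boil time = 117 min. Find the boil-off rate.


rate = (V_pre − V_post) / (t_min/60)
rate = (48.9 − 25.1) / (117/60)

12.2051 L/hr


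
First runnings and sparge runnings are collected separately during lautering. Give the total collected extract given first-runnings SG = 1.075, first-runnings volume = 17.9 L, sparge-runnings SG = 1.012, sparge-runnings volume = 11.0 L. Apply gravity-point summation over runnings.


total = Σ (SG_i − 1)·1000·V_i
first = (1.075 − 1)·1000·17.9 = 1342.5000
sparge = (1.012 − 1)·1000·11.0 = 132.0000
total = 1342.5000 + 132.0000

1474.5000 gravity·L


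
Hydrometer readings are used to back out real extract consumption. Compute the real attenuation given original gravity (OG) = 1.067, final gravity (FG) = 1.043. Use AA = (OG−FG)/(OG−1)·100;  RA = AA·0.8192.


AA = (1.067 − 1.043)/(1.067 − 1)·100 = 35.8209
RA = 35.8209·0.8192

29.3445 %


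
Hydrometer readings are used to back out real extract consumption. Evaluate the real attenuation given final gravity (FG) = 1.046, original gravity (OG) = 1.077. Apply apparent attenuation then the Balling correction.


AA = (OG−FG)/(OG−1)·100;  RA = AA·0.8192
AA = (1.077 − 1.046)/(1.077 − 1)·100 = 40.2597
RA = 40.2597·0.8192

32.9808 %


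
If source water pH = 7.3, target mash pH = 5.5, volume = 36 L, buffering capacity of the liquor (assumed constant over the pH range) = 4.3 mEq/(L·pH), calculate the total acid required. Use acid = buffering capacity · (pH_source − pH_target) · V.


acid = 4.3 · (7.3 − 5.5) · 36

278.6400 mEq


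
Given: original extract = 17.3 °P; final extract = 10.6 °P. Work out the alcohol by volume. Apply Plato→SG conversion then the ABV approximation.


SG = 259/(259 − P);  ABV = (OG − FG)·131.25
OG = 259/(259 − 17.3) = 1.0716
FG = 259/(259 − 10.6) = 1.0427
ABV = (1.0716 − 1.0427)·131.25

3.7935 % ABV


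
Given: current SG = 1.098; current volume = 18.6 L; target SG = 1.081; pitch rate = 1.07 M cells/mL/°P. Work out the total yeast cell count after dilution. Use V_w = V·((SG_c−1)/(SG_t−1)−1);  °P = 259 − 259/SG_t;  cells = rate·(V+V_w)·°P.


V_w = 18.6·((1.098−1)/(1.081−1)−1) = 3.9037
V_final = 18.6 + 3.9037 = 22.5037
°P = 259 − 259/1.081 = 19.4070
cells = 1.07·22.5037·19.4070

467.3012 billion cells


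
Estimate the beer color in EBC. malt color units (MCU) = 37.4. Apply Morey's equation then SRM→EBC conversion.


SRM = 1.4922·MCU^0.6859;  EBC = SRM·1.97
SRM = 1.4922·37.4^0.6859 = 17.8920
EBC = 17.8920·1.97

35.2473 EBC


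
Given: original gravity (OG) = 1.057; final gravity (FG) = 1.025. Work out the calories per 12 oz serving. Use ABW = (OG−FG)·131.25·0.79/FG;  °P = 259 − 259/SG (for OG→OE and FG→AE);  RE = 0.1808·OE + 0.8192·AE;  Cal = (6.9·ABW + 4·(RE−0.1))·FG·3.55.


ABW = (1.057 − 1.025)·131.25·0.79/1.025 = 3.2371
OE = 259 − 259/1.057 = 13.9669 °P
AE = 259 − 259/1.025 = 6.3171 °P
RE = 0.1808·13.9669 + 0.8192·6.3171 = 7.7002 °P
Cal = (6.9·3.2371 + 4·(7.7002−0.1))·1.025·3.55

191.8947 kcal


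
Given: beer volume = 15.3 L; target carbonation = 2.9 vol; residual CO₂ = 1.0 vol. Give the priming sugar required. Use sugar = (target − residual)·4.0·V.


sugar = (2.9 − 1.0)·4.0·15.3

116.2800 g


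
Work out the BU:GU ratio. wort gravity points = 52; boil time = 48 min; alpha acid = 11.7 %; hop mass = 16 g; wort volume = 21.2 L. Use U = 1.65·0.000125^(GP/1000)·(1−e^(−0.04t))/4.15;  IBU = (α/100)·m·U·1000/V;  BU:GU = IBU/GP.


U = 1.65·0.000125^(52/1000)·(1−e^(−0.04·48))/4.15 = 0.2126
IBU = (11.7/100)·16·0.2126·1000/21.2 = 18.7756
BU:GU = 18.7756/52

0.3611


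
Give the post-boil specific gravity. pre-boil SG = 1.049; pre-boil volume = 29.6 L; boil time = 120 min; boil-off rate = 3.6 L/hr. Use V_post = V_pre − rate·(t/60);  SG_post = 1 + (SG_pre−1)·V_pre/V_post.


V_post = 29.6 − 3.6·(120/60) = 22.4000
SG_post = 1 + (1.049 − 1)·29.6/22.4000

1.0647


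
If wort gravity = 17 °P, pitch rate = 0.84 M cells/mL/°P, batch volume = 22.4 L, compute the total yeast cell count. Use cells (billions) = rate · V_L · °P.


cells = 0.84 · 22.4 · 17

319.8720 billion cells


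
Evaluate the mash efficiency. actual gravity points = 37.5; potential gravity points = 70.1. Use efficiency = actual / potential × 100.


efficiency = 37.5 / 70.1 × 100

53.4950 %


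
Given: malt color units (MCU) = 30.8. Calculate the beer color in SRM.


SRM = 1.4922 · MCU^0.6859
SRM = 1.4922 · 30.8^0.6859

15.6612 SRM


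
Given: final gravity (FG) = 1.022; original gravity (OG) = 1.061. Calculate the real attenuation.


AA = (OG−FG)/(OG−1)·100;  RA = AA·0.8192
AA = (1.061 − 1.022)/(1.061 − 1)·100 = 63.9344
RA = 63.9344·0.8192

52.3751 %


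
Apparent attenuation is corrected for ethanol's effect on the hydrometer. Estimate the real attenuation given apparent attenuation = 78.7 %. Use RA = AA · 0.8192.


RA = 78.7 · 0.8192

64.4710 %


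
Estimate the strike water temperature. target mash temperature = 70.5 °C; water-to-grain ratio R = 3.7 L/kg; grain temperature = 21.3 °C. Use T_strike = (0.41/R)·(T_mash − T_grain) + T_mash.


T_strike = (0.41/3.7)·(70.5 − 21.3) + 70.5

75.9519 °C


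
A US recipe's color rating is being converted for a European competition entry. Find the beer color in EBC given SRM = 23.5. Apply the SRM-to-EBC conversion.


EBC = SRM · 1.97
EBC = 23.5 · 1.97

46.2950 EBC


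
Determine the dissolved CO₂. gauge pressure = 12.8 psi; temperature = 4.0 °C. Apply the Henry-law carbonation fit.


vols = (P + 14.695)·(0.01821 + 0.09011·e^(−0.04·T))
vols = (12.8 + 14.695)·(0.01821 + 0.09011·e^(−0.04·4.0))

2.6119 volumes


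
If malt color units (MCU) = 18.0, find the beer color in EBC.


SRM = 1.4922·MCU^0.6859;  EBC = SRM·1.97
SRM = 1.4922·18.0^0.6859 = 10.8347
EBC = 10.8347·1.97

21.3444 EBC


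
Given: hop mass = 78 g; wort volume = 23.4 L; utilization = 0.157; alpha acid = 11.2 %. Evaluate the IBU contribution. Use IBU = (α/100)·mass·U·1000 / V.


IBU = (11.2/100)·78·0.157·1000 / 23.4

58.6133 IBU


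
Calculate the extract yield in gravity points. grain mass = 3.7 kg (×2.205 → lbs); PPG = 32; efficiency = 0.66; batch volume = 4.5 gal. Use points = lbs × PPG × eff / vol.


lbs = 3.7 × 2.205 = 8.1585
points = 8.1585 × 32 × 0.66 / 4.5

38.2906 points


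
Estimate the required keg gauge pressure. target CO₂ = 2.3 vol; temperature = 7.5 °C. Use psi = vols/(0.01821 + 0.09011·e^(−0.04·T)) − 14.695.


psi = 2.3/(0.01821 + 0.09011·e^(−0.04·7.5)) − 14.695

12.3749 psi


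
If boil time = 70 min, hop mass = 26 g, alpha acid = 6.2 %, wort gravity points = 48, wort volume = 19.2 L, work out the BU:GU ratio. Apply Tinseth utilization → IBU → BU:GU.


U = 1.65·0.000125^(GP/1000)·(1−e^(−0.04t))/4.15;  IBU = (α/100)·m·U·1000/V;  BU:GU = IBU/GP
U = 1.65·0.000125^(48/1000)·(1−e^(−0.04·70))/4.15 = 0.2426
IBU = (6.2/100)·26·0.2426·1000/19.2 = 20.3660
BU:GU = 20.3660/48

0.4243


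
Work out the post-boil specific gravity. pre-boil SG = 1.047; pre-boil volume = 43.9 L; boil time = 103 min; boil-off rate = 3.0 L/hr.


V_post = V_pre − rate·(t/60);  SG_post = 1 + (SG_pre−1)·V_pre/V_post
V_post = 43.9 − 3.0·(103/60) = 38.7500
SG_post = 1 + (1.047 − 1)·43.9/38.7500

1.0532


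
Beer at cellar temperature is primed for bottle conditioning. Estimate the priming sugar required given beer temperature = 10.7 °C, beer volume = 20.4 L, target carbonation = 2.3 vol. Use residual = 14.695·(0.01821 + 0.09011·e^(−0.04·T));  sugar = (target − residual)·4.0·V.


residual = 14.695·(0.01821 + 0.09011·e^(−0.04·10.7)) = 1.1307
sugar = (2.3 − 1.1307)·4.0·20.4

95.4147 g


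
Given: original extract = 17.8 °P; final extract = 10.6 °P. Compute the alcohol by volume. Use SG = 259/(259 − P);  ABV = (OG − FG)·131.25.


OG = 259/(259 − 17.8) = 1.0738
FG = 259/(259 − 10.6) = 1.0427
ABV = (1.0738 − 1.0427)·131.25

4.0851 % ABV


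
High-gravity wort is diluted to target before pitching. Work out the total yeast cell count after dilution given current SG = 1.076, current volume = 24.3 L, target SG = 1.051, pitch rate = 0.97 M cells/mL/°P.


V_w = V·((SG_c−1)/(SG_t−1)−1);  °P = 259 − 259/SG_t;  cells = rate·(V+V_w)·°P
V_w = 24.3·((1.076−1)/(1.051−1)−1) = 11.9118
V_final = 24.3 + 11.9118 = 36.2118
°P = 259 − 259/1.051 = 12.5680
cells = 0.97·36.2118·12.5680

441.4572 billion cells


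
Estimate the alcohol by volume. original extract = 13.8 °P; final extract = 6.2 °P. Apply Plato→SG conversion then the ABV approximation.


SG = 259/(259 − P);  ABV = (OG − FG)·131.25
OG = 259/(259 − 13.8) = 1.0563
FG = 259/(259 − 6.2) = 1.0245
ABV = (1.0563 − 1.0245)·131.25

4.1679 % ABV


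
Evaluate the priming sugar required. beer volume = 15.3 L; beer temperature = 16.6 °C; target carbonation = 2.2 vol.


residual = 14.695·(0.01821 + 0.09011·e^(−0.04·T));  sugar = (target − residual)·4.0·V
residual = 14.695·(0.01821 + 0.09011·e^(−0.04·16.6)) = 0.9493
sugar = (2.2 − 0.9493)·4.0·15.3

76.5452 g


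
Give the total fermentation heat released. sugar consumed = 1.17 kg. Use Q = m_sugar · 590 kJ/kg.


Q = 1.17 · 590

690.3000 kJ


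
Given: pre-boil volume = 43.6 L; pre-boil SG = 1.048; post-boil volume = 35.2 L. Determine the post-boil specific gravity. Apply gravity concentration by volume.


SG_post = 1 + (SG_pre − 1)·V_pre/V_post
pts_pre = (1.048 − 1)·1000 = 48.0000
pts_post = 48.0000·43.6/35.2 = 59.4545
SG_post = 1 + 59.4545/1000

1.0595


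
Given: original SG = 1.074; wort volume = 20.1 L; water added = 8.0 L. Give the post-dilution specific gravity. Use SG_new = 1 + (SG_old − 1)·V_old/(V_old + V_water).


pts = (1.074 − 1)·1000·20.1/(20.1 + 8.0) = 52.9324
SG_new = 1 + 52.9324/1000

1.0529


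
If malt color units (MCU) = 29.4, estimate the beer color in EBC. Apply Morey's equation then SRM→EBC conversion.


SRM = 1.4922·MCU^0.6859;  EBC = SRM·1.97
SRM = 1.4922·29.4^0.6859 = 15.1693
EBC = 15.1693·1.97

29.8836 EBC


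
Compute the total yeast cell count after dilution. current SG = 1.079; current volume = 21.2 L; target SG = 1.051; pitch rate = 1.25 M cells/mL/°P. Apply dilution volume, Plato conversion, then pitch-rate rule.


V_w = V·((SG_c−1)/(SG_t−1)−1);  °P = 259 − 259/SG_t;  cells = rate·(V+V_w)·°P
V_w = 21.2·((1.079−1)/(1.051−1)−1) = 11.6392
V_final = 21.2 + 11.6392 = 32.8392
°P = 259 − 259/1.051 = 12.5680
cells = 1.25·32.8392·12.5680

515.9053 billion cells


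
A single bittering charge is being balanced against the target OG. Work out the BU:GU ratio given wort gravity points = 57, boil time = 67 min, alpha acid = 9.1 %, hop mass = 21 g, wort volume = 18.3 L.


U = 1.65·0.000125^(GP/1000)·(1−e^(−0.04t))/4.15;  IBU = (α/100)·m·U·1000/V;  BU:GU = IBU/GP
U = 1.65·0.000125^(57/1000)·(1−e^(−0.04·67))/4.15 = 0.2219
IBU = (9.1/100)·21·0.2219·1000/18.3 = 23.1698
BU:GU = 23.1698/57

0.4065


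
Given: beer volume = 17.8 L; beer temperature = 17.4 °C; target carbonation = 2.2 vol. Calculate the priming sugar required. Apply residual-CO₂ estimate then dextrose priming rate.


residual = 14.695·(0.01821 + 0.09011·e^(−0.04·T));  sugar = (target − residual)·4.0·V
residual = 14.695·(0.01821 + 0.09011·e^(−0.04·17.4)) = 0.9278
sugar = (2.2 − 0.9278)·4.0·17.8

90.5811 g


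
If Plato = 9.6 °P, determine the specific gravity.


SG = 259/(259 − P)
SG = 259/(259 − 9.6)

1.0385


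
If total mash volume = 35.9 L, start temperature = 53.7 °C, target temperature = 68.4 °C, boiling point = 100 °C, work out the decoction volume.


V_dec = V_total·(T_target − T_start)/(T_boil − T_start)
V_dec = 35.9·(68.4 − 53.7)/(100 − 53.7)

11.3981 L


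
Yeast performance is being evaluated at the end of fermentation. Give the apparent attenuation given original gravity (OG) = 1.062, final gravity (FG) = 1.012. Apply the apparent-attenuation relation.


AA = (OG − FG)/(OG − 1) · 100
AA = (1.062 − 1.012)/(1.062 − 1) · 100

80.6452 %


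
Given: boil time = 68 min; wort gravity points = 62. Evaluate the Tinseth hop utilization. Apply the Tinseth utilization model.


U = 1.65·0.000125^(GP/1000) · (1 − e^(−0.04·t))/4.15
bigness = 1.65·0.000125^(62/1000) = 0.9451
boil_factor = (1 − e^(−0.04·68))/4.15 = 0.2251
U = 0.9451 · 0.2251

0.2127


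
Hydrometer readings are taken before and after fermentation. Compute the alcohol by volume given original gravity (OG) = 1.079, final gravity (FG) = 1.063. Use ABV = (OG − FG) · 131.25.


ABV = (1.079 − 1.063) · 131.25

2.1000 % ABV


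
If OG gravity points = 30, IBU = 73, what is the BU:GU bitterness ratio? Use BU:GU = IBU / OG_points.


BU:GU = 73 / 30

2.4333


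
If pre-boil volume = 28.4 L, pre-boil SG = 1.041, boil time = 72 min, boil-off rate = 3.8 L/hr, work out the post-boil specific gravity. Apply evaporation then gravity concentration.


V_post = V_pre − rate·(t/60);  SG_post = 1 + (SG_pre−1)·V_pre/V_post
V_post = 28.4 − 3.8·(72/60) = 23.8400
SG_post = 1 + (1.041 − 1)·28.4/23.8400

1.0488


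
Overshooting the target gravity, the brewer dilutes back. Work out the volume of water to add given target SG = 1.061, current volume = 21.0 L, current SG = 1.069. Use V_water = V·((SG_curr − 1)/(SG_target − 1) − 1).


V_water = 21.0·((1.069 − 1)/(1.061 − 1) − 1)

2.7541 L


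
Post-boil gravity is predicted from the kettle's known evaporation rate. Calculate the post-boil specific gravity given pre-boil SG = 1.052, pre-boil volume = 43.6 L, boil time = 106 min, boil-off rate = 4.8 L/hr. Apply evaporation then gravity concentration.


V_post = V_pre − rate·(t/60);  SG_post = 1 + (SG_pre−1)·V_pre/V_post
V_post = 43.6 − 4.8·(106/60) = 35.1200
SG_post = 1 + (1.052 − 1)·43.6/35.1200

1.0646


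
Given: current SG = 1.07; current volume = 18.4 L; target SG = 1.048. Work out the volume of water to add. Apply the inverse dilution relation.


V_water = V·((SG_curr − 1)/(SG_target − 1) − 1)
V_water = 18.4·((1.07 − 1)/(1.048 − 1) − 1)

8.4333 L


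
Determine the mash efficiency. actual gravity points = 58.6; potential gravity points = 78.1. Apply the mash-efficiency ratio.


efficiency = actual / potential × 100
efficiency = 58.6 / 78.1 × 100

75.0320 %


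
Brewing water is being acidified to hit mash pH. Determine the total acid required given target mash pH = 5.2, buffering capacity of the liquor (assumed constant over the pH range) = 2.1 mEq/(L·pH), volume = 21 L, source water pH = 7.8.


acid = buffering capacity · (pH_source − pH_target) · V
acid = 2.1 · (7.8 − 5.2) · 21

114.6600 mEq


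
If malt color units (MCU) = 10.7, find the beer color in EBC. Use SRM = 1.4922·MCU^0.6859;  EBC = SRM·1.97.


SRM = 1.4922·10.7^0.6859 = 7.5837
EBC = 7.5837·1.97

14.9399 EBC


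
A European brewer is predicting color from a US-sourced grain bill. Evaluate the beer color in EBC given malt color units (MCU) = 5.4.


SRM = 1.4922·MCU^0.6859;  EBC = SRM·1.97
SRM = 1.4922·5.4^0.6859 = 4.7443
EBC = 4.7443·1.97

9.3464 EBC


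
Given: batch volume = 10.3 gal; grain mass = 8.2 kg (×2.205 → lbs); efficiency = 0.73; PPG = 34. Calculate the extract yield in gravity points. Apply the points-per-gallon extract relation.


points = lbs × PPG × eff / vol
lbs = 8.2 × 2.205 = 18.0810
points = 18.0810 × 34 × 0.73 / 10.3

43.5699 points


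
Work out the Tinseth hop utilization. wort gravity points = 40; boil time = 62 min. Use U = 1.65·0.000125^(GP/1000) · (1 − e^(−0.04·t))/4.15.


bigness = 1.65·0.000125^(40/1000) = 1.1518
boil_factor = (1 − e^(−0.04·62))/4.15 = 0.2208
U = 1.1518 · 0.2208

0.2543


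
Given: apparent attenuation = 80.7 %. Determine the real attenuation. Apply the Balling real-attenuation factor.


RA = AA · 0.8192
RA = 80.7 · 0.8192

66.1094 %


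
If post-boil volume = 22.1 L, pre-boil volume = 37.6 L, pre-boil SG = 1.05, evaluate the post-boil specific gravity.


SG_post = 1 + (SG_pre − 1)·V_pre/V_post
pts_pre = (1.05 − 1)·1000 = 50.0000
pts_post = 50.0000·37.6/22.1 = 85.0679
SG_post = 1 + 85.0679/1000

1.0851


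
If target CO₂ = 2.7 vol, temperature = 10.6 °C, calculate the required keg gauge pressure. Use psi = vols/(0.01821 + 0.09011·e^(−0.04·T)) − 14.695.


psi = 2.7/(0.01821 + 0.09011·e^(−0.04·10.6)) − 14.695

20.2881 psi


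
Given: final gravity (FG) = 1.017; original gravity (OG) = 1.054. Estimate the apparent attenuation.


AA = (OG − FG)/(OG − 1) · 100
AA = (1.054 − 1.017)/(1.054 − 1) · 100

68.5185 %


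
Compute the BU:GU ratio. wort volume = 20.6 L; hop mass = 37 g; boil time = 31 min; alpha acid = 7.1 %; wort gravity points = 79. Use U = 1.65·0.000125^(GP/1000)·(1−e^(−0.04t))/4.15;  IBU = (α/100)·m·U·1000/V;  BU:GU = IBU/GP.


U = 1.65·0.000125^(79/1000)·(1−e^(−0.04·31))/4.15 = 0.1389
IBU = (7.1/100)·37·0.1389·1000/20.6 = 17.7141
BU:GU = 17.7141/79

0.2242


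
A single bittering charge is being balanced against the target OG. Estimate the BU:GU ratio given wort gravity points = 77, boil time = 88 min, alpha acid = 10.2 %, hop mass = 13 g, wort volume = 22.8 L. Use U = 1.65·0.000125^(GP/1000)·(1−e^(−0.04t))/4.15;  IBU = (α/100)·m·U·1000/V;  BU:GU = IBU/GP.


U = 1.65·0.000125^(77/1000)·(1−e^(−0.04·88))/4.15 = 0.1931
IBU = (10.2/100)·13·0.1931·1000/22.8 = 11.2320
BU:GU = 11.2320/77

0.1459


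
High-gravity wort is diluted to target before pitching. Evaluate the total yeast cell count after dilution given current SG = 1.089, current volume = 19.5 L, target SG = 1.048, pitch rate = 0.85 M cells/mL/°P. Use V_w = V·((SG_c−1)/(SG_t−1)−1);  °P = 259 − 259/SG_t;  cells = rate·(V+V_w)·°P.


V_w = 19.5·((1.089−1)/(1.048−1)−1) = 16.6562
V_final = 19.5 + 16.6562 = 36.1562
°P = 259 − 259/1.048 = 11.8626
cells = 0.85·36.1562·11.8626

364.5709 billion cells


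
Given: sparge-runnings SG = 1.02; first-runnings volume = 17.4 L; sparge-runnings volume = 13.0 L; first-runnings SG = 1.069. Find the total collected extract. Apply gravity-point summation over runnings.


total = Σ (SG_i − 1)·1000·V_i
first = (1.069 − 1)·1000·17.4 = 1200.6000
sparge = (1.02 − 1)·1000·13.0 = 260.0000
total = 1200.6000 + 260.0000

1460.6000 gravity·L


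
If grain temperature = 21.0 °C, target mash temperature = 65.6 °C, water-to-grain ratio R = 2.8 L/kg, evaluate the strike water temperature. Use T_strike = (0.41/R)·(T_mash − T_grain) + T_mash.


T_strike = (0.41/2.8)·(65.6 − 21.0) + 65.6

72.1307 °C


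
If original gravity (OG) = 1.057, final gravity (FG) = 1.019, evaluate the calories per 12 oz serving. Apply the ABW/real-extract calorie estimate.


ABW = (OG−FG)·131.25·0.79/FG;  °P = 259 − 259/SG (for OG→OE and FG→AE);  RE = 0.1808·OE + 0.8192·AE;  Cal = (6.9·ABW + 4·(RE−0.1))·FG·3.55
ABW = (1.057 − 1.019)·131.25·0.79/1.019 = 3.8667
OE = 259 − 259/1.057 = 13.9669 °P
AE = 259 − 259/1.019 = 4.8292 °P
RE = 0.1808·13.9669 + 0.8192·4.8292 = 6.4813 °P
Cal = (6.9·3.8667 + 4·(6.4813−0.1))·1.019·3.55

188.8499 kcal


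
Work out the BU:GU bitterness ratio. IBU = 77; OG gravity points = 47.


BU:GU = IBU / OG_points
BU:GU = 77 / 47

1.6383


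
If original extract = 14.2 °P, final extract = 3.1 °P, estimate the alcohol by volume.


SG = 259/(259 − P);  ABV = (OG − FG)·131.25
OG = 259/(259 − 14.2) = 1.0580
FG = 259/(259 − 3.1) = 1.0121
ABV = (1.0580 − 1.0121)·131.25

6.0234 % ABV


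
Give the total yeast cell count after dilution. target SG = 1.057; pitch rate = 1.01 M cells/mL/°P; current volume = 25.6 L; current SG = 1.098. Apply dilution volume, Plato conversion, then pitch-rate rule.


V_w = V·((SG_c−1)/(SG_t−1)−1);  °P = 259 − 259/SG_t;  cells = rate·(V+V_w)·°P
V_w = 25.6·((1.098−1)/(1.057−1)−1) = 18.4140
V_final = 25.6 + 18.4140 = 44.0140
°P = 259 − 259/1.057 = 13.9669
cells = 1.01·44.0140·13.9669

620.8865 billion cells


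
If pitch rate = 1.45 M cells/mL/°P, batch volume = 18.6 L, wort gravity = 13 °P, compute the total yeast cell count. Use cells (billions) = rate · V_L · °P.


cells = 1.45 · 18.6 · 13

350.6100 billion cells


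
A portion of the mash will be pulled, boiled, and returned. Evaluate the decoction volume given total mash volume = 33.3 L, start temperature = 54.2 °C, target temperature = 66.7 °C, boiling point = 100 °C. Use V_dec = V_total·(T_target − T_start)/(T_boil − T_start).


V_dec = 33.3·(66.7 − 54.2)/(100 − 54.2)

9.0884 L


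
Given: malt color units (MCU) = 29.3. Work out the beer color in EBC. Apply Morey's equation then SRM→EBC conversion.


SRM = 1.4922·MCU^0.6859;  EBC = SRM·1.97
SRM = 1.4922·29.3^0.6859 = 15.1339
EBC = 15.1339·1.97

29.8138 EBC


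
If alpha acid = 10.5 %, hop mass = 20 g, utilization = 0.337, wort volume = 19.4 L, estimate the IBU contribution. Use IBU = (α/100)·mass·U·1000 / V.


IBU = (10.5/100)·20·0.337·1000 / 19.4

36.4794 IBU


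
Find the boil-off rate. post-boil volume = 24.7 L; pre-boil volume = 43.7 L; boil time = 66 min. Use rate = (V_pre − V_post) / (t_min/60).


rate = (43.7 − 24.7) / (66/60)

17.2727 L/hr


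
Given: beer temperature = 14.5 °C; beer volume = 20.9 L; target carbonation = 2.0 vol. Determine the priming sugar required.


residual = 14.695·(0.01821 + 0.09011·e^(−0.04·T));  sugar = (target − residual)·4.0·V
residual = 14.695·(0.01821 + 0.09011·e^(−0.04·14.5)) = 1.0090
sugar = (2.0 − 1.0090)·4.0·20.9

82.8481 g


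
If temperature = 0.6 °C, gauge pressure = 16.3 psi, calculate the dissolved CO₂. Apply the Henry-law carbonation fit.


vols = (P + 14.695)·(0.01821 + 0.09011·e^(−0.04·T))
vols = (16.3 + 14.695)·(0.01821 + 0.09011·e^(−0.04·0.6))

3.2911 volumes


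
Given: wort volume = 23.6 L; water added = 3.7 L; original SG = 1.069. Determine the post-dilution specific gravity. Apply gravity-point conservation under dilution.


SG_new = 1 + (SG_old − 1)·V_old/(V_old + V_water)
pts = (1.069 − 1)·1000·23.6/(23.6 + 3.7) = 59.6484
SG_new = 1 + 59.6484/1000

1.0596


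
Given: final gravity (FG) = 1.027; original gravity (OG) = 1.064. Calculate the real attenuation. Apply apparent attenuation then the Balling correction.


AA = (OG−FG)/(OG−1)·100;  RA = AA·0.8192
AA = (1.064 − 1.027)/(1.064 − 1)·100 = 57.8125
RA = 57.8125·0.8192

47.3600 %


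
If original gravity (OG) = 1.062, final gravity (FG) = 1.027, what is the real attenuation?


AA = (OG−FG)/(OG−1)·100;  RA = AA·0.8192
AA = (1.062 − 1.027)/(1.062 − 1)·100 = 56.4516
RA = 56.4516·0.8192

46.2452 %


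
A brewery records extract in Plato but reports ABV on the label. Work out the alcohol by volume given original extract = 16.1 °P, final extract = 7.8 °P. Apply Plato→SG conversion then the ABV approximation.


SG = 259/(259 − P);  ABV = (OG − FG)·131.25
OG = 259/(259 − 16.1) = 1.0663
FG = 259/(259 − 7.8) = 1.0311
ABV = (1.0663 − 1.0311)·131.25

4.6241 % ABV


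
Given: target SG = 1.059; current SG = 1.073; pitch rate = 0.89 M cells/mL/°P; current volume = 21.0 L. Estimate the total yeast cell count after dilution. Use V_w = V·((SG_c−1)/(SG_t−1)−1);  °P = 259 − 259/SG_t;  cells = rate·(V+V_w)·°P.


V_w = 21.0·((1.073−1)/(1.059−1)−1) = 4.9831
V_final = 21.0 + 4.9831 = 25.9831
°P = 259 − 259/1.059 = 14.4297
cells = 0.89·25.9831·14.4297

333.6844 billion cells


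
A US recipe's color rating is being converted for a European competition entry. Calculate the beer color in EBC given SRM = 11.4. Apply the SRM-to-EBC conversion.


EBC = SRM · 1.97
EBC = 11.4 · 1.97

22.4580 EBC


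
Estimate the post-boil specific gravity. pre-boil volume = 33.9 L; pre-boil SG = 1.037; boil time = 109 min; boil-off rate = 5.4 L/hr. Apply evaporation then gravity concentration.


V_post = V_pre − rate·(t/60);  SG_post = 1 + (SG_pre−1)·V_pre/V_post
V_post = 33.9 − 5.4·(109/60) = 24.0900
SG_post = 1 + (1.037 − 1)·33.9/24.0900

1.0521


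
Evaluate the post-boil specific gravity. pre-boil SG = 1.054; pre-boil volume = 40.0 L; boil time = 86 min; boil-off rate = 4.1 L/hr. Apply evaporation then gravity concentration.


V_post = V_pre − rate·(t/60);  SG_post = 1 + (SG_pre−1)·V_pre/V_post
V_post = 40.0 − 4.1·(86/60) = 34.1233
SG_post = 1 + (1.054 − 1)·40.0/34.1233

1.0633


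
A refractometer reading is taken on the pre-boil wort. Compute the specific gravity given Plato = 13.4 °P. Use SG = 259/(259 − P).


SG = 259/(259 − 13.4)

1.0546


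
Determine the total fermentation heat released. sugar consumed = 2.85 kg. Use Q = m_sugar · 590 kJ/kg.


Q = 2.85 · 590

1681.5000 kJ


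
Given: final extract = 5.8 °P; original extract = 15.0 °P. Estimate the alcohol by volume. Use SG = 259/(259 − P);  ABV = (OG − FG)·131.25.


OG = 259/(259 − 15.0) = 1.0615
FG = 259/(259 − 5.8) = 1.0229
ABV = (1.0615 − 1.0229)·131.25

5.0621 % ABV


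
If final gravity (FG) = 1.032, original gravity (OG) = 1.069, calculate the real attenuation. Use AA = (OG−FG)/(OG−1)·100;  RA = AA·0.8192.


AA = (1.069 − 1.032)/(1.069 − 1)·100 = 53.6232
RA = 53.6232·0.8192

43.9281 %


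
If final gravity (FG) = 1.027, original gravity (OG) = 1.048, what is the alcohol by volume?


ABV = (OG − FG) · 131.25
ABV = (1.048 − 1.027) · 131.25

2.7563 % ABV


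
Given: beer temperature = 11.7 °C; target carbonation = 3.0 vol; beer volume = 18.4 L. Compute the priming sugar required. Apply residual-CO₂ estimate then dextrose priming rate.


residual = 14.695·(0.01821 + 0.09011·e^(−0.04·T));  sugar = (target − residual)·4.0·V
residual = 14.695·(0.01821 + 0.09011·e^(−0.04·11.7)) = 1.0969
sugar = (3.0 − 1.0969)·4.0·18.4

140.0711 g


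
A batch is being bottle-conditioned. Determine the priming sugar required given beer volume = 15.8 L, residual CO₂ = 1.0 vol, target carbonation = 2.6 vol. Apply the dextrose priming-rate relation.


sugar = (target − residual)·4.0·V
sugar = (2.6 − 1.0)·4.0·15.8

101.1200 g


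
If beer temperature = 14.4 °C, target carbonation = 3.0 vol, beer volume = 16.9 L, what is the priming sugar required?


residual = 14.695·(0.01821 + 0.09011·e^(−0.04·T));  sugar = (target − residual)·4.0·V
residual = 14.695·(0.01821 + 0.09011·e^(−0.04·14.4)) = 1.0120
sugar = (3.0 − 1.0120)·4.0·16.9

134.3911 g


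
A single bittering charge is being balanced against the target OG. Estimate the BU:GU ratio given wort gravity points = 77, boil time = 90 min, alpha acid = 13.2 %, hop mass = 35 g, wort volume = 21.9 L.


U = 1.65·0.000125^(GP/1000)·(1−e^(−0.04t))/4.15;  IBU = (α/100)·m·U·1000/V;  BU:GU = IBU/GP
U = 1.65·0.000125^(77/1000)·(1−e^(−0.04·90))/4.15 = 0.1936
IBU = (13.2/100)·35·0.1936·1000/21.9 = 40.8380
BU:GU = 40.8380/77

0.5304


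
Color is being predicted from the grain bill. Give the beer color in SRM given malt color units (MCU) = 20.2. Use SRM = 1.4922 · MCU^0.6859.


SRM = 1.4922 · 20.2^0.6859

11.7265 SRM


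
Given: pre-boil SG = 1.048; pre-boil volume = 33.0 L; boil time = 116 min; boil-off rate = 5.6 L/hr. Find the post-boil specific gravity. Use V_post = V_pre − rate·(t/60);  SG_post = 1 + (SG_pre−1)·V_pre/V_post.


V_post = 33.0 − 5.6·(116/60) = 22.1733
SG_post = 1 + (1.048 − 1)·33.0/22.1733

1.0714


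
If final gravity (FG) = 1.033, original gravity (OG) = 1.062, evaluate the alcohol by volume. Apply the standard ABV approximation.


ABV = (OG − FG) · 131.25
ABV = (1.062 − 1.033) · 131.25

3.8063 % ABV


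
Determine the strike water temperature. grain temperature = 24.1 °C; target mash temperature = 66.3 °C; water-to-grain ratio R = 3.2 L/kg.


T_strike = (0.41/R)·(T_mash − T_grain) + T_mash
T_strike = (0.41/3.2)·(66.3 − 24.1) + 66.3

71.7069 °C


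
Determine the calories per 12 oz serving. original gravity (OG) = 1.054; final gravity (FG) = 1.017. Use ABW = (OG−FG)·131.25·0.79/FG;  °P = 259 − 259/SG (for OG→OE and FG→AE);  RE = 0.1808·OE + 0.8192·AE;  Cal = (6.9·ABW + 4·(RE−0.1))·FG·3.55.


ABW = (1.054 − 1.017)·131.25·0.79/1.017 = 3.7723
OE = 259 − 259/1.054 = 13.2694 °P
AE = 259 − 259/1.017 = 4.3294 °P
RE = 0.1808·13.2694 + 0.8192·4.3294 = 5.9458 °P
Cal = (6.9·3.7723 + 4·(5.9458−0.1))·1.017·3.55

178.3945 kcal


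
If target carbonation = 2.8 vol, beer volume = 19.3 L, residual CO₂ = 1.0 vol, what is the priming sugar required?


sugar = (target − residual)·4.0·V
sugar = (2.8 − 1.0)·4.0·19.3

138.9600 g


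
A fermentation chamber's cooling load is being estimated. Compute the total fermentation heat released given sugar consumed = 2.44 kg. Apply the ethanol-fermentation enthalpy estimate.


Q = m_sugar · 590 kJ/kg
Q = 2.44 · 590

1439.6000 kJ


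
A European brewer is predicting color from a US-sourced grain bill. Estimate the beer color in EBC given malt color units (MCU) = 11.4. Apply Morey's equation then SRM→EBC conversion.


SRM = 1.4922·MCU^0.6859;  EBC = SRM·1.97
SRM = 1.4922·11.4^0.6859 = 7.9206
EBC = 7.9206·1.97

15.6036 EBC


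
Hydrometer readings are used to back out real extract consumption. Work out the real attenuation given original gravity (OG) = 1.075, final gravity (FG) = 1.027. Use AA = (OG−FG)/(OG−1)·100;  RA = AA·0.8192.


AA = (1.075 − 1.027)/(1.075 − 1)·100 = 64.0000
RA = 64.0000·0.8192

52.4288 %


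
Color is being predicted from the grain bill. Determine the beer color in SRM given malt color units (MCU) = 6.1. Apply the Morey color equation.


SRM = 1.4922 · MCU^0.6859
SRM = 1.4922 · 6.1^0.6859

5.1580 SRM


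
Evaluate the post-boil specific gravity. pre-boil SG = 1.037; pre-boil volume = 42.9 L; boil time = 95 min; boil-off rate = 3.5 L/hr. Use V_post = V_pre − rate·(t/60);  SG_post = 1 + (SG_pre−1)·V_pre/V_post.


V_post = 42.9 − 3.5·(95/60) = 37.3583
SG_post = 1 + (1.037 − 1)·42.9/37.3583

1.0425
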